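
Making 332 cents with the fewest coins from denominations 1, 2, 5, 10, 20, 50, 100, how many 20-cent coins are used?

Greedy: take as many of the largest coin as possible, then repeat with the remainder.
332 = 3×100 + 1×20 + 1×10 + 1×2
Count of 20: 1

1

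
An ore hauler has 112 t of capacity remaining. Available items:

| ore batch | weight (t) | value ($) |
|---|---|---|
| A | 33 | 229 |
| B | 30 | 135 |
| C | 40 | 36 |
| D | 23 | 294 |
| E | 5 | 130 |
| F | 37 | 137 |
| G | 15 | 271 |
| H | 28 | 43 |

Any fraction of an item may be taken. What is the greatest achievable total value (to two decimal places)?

1081.22

Sort by value per unit weight and fill in that order.
Ratios (sorted): E 26.00, G 18.07, D 12.78, A 6.94, B 4.50, F 3.70, H 1.54, C 0.90
take E (5 @ 130); take G (15 @ 271); take D (23 @ 294); take A (33 @ 229); take B (30 @ 135); take 6/37 of F → 22.22. Capacity used 112/112.
Total value = 1081.22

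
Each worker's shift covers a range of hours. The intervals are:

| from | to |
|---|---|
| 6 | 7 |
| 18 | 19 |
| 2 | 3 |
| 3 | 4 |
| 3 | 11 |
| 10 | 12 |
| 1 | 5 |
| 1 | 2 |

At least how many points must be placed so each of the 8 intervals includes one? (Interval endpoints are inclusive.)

5

By right end: [1,2]  [2,3]  [3,4]  [1,5]  [6,7]  [3,11]  [10,12]  [18,19]
[1,2] uncovered → point at 2; [3,4] uncovered → point at 4; [6,7] uncovered → point at 7; [10,12] uncovered → point at 12; [18,19] uncovered → point at 19.
Points: 2, 4, 7, 12, 19 (5 total).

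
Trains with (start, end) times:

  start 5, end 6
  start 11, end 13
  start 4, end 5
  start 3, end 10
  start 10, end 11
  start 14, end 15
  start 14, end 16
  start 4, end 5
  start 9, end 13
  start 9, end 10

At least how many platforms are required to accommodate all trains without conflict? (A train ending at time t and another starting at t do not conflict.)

3

Count concurrent intervals with a sweep; the peak is the room count.
Events (time:±→running): 3:+→1 4:+→2 4:+→3 … peak 3.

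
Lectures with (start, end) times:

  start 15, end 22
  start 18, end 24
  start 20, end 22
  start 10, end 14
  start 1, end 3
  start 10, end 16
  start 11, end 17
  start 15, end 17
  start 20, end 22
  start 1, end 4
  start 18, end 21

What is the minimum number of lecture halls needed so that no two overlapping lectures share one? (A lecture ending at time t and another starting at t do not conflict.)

The answer is the maximum number of intervals overlapping at any instant.
starts: [1, 1, 10, 10, 11, 15, 15, 18, 18, 20, 20]
ends:   [3, 4, 14, 16, 17, 17, 21, 22, 22, 22, 24]
s1→1 s1→2 e3→1 e4→0 s10→1 s10→2 s11→3 e14→2 s15→3 s15→4 e16→3 e17→2 e17→1 s18→2 s18→3 s20→4 s20→5  — peak 5.

5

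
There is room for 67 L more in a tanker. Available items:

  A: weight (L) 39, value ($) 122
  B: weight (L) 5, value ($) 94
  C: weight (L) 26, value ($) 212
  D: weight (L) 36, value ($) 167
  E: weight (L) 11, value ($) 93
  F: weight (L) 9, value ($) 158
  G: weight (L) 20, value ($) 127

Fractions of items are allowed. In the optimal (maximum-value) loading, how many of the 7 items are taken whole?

4

Sort by value per unit weight and fill in that order.
Ratios (sorted): B 18.80, F 17.56, E 8.45, C 8.15, G 6.35, D 4.64, A 3.13
take B (5 @ 94); take F (9 @ 158); take E (11 @ 93); take C (26 @ 212); take 16/20 of G → 101.60. Capacity used 67/67.
4 item(s) taken whole; one partial (take 16/20 of G).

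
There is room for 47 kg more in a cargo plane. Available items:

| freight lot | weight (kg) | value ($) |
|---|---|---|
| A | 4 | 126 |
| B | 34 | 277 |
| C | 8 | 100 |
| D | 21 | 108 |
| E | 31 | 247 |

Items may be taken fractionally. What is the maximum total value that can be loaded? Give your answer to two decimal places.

510.97

Greedy by value/weight ratio, highest first.
Ratios (sorted): A 31.50, C 12.50, B 8.15, E 7.97, D 5.14
take A (4 @ 126); take C (8 @ 100); take B (34 @ 277); take 1/31 of E → 7.97. Capacity used 47/47.
Total value = 510.97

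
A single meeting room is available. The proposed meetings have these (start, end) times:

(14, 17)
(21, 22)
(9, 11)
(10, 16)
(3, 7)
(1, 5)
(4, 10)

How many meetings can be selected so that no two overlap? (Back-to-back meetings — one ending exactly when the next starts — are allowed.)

Order by finish time; keep every interval that doesn't clash with the previous kept one.
Sorted by end: (1,5)  (3,7)  (4,10)  (9,11)  (10,16)  (14,17)  (21,22)
take (1,5); skip (3,7); take (9,11); take (14,17); take (21,22).
Selected 4 meetings.

4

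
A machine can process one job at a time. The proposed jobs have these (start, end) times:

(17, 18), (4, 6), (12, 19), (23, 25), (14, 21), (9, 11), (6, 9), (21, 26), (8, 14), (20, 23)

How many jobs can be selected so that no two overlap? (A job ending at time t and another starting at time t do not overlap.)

6

Greedy by earliest finish: after sorting by end time, pick each interval compatible with the last pick.
By end time: (4,6), (6,9), (9,11), (8,14), (17,18), (12,19), (14,21), (20,23), (23,25), (21,26).
Pick (4,6); next start ≥ 6 → (6,9); next start ≥ 9 → (9,11); next start ≥ 11 → (17,18); next start ≥ 18 → (20,23); next start ≥ 23 → (23,25).
Selected 6 jobs.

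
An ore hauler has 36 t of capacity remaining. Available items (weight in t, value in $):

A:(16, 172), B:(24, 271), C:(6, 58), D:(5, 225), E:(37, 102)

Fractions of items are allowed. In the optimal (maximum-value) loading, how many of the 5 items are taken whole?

2

Sort by value per unit weight and fill in that order.
Ratios (sorted): D 45.00, B 11.29, A 10.75, C 9.67, E 2.76
take D (5 @ 225); take B (24 @ 271); take 7/16 of A → 75.25. Capacity used 36/36.
2 item(s) taken whole; one partial (take 7/16 of A).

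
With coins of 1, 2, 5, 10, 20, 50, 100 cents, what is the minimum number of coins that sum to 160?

Greedy: take as many of the largest coin as possible, then repeat with the remainder.
160 = 1×100 + 1×50 + 1×10
Total coins = 1 + 1 + 1 = 3

3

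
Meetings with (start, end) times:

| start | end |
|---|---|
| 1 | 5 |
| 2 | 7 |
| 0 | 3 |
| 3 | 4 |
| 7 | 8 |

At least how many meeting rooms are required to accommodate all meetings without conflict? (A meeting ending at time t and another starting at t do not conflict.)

starts: [0, 1, 2, 3, 7]
ends:   [3, 4, 5, 7, 8]
s0→1 s1→2 s2→3  — peak 3.

3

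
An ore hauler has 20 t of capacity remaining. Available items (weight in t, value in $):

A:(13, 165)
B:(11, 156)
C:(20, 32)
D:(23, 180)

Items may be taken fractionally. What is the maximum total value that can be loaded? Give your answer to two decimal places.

Ratios (sorted): B 14.18, A 12.69, D 7.83, C 1.60
take B (11 @ 156); take 9/13 of A → 114.23. Capacity used 20/20.
Total value = 270.23

270.23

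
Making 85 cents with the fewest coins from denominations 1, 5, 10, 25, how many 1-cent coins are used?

0

Greedy: take as many of the largest coin as possible, then repeat with the remainder.
85 − 3×25→10 − 1×10→0
Count of 1: 0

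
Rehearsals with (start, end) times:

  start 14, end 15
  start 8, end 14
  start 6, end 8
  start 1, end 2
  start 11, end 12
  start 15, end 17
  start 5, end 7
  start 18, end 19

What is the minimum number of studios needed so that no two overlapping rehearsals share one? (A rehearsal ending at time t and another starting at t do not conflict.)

2

The answer is the maximum number of intervals overlapping at any instant.
starts: [1, 5, 6, 8, 11, 14, 15, 18]
ends:   [2, 7, 8, 12, 14, 15, 17, 19]
s1→1 e2→0 s5→1 s6→2  — peak 2.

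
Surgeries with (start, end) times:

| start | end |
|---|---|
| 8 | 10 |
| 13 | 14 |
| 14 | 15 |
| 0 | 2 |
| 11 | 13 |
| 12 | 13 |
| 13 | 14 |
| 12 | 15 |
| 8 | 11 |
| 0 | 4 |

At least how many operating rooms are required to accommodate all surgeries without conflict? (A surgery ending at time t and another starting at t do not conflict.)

Events (time:±→running): 0:+→1 0:+→2 2:-→1 4:-→0 8:+→1 8:+→2 10:-→1 11:-→0 11:+→1 12:+→2 12:+→3 … peak 3.

3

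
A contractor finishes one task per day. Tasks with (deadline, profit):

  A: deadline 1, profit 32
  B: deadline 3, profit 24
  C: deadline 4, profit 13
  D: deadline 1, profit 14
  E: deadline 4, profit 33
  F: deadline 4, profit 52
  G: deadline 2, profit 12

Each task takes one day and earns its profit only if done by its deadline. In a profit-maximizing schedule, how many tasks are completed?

4

Sort by profit descending; place each in the latest free slot ≤ its deadline.
By profit: F(d4,52), E(d4,33), A(d1,32), B(d3,24), D(d1,14), C(d4,13), G(d2,12)
F→slot 4; E→slot 3; A→slot 1; B→slot 2; D skipped; C skipped; G skipped.
4 of 7 scheduled.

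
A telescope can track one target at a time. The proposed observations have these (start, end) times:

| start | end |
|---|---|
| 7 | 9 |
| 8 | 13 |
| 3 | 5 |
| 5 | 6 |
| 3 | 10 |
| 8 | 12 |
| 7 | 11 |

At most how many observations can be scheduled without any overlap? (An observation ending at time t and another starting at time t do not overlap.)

Order by finish time; keep every interval that doesn't clash with the previous kept one.
By end time: (3,5), (5,6), (7,9), (3,10), (7,11), (8,12), (8,13).
Pick (3,5); next start ≥ 5 → (5,6); next start ≥ 6 → (7,9).
Selected 3 observations.

3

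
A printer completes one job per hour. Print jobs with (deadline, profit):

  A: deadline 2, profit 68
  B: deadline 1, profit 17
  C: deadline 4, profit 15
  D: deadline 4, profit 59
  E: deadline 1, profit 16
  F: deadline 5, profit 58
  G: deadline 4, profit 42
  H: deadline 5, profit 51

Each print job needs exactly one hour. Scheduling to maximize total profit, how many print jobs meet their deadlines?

5

Profit order: A=68 D=59 F=58 H=51 G=42 B=17 E=16 C=15
Assign: A→slot 2, D→slot 4, F→slot 5, H→slot 3, G→slot 1, B skipped, E skipped, C skipped.
Slots: [1:G] [2:A] [3:H] [4:D] [5:F]
5 of 8 scheduled.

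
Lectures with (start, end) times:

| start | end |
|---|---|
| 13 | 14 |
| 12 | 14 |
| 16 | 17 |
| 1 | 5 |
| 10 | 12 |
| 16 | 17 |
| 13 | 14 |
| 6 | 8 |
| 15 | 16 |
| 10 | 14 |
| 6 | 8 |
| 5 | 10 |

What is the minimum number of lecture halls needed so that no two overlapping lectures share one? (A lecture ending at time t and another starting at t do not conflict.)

The answer is the maximum number of intervals overlapping at any instant.
Events (time:±→running): 1:+→1 5:-→0 5:+→1 6:+→2 6:+→3 8:-→2 8:-→1 10:-→0 10:+→1 10:+→2 12:-→1 12:+→2 13:+→3 13:+→4 … peak 4.

4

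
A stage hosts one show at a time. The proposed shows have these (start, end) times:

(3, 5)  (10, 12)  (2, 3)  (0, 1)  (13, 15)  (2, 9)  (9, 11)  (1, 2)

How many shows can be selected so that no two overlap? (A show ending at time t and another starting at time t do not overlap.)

6

Order by finish time; keep every interval that doesn't clash with the previous kept one.
Sorted by end: (0,1)  (1,2)  (2,3)  (3,5)  (2,9)  (9,11)  (10,12)  (13,15)
take (0,1); take (1,2); take (2,3); take (3,5); skip (2,9); take (9,11); take (13,15).
Selected 6 shows.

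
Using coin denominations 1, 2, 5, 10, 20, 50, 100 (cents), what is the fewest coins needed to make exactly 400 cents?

4

Use the largest denomination that fits, subtract, and repeat.
400 − 4×100→0
Total coins = 4 = 4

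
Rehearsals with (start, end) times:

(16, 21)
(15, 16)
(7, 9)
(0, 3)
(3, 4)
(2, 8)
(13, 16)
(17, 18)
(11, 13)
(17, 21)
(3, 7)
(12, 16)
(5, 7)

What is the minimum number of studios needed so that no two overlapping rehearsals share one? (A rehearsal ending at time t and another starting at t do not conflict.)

3

Events (time:±→running): 0:+→1 2:+→2 3:-→1 3:+→2 3:+→3 … peak 3.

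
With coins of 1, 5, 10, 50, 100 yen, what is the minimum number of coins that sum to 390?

390 − 3×100→90 − 1×50→40 − 4×10→0
Total coins = 3 + 1 + 4 = 8

8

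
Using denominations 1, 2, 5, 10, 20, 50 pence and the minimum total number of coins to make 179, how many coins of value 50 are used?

3

Greedy: take as many of the largest coin as possible, then repeat with the remainder.
179 = 3×50 + 1×20 + 1×5 + 2×2
Count of 50: 3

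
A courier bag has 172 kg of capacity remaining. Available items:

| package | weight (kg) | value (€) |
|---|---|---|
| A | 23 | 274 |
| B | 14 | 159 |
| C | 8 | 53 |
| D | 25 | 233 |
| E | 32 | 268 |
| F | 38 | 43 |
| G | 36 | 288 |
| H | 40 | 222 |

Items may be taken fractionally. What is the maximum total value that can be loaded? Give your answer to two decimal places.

1463.70

Greedy by value/weight ratio, highest first.
Order: A (274/23=11.91) > B (159/14=11.36) > D (233/25=9.32) > E (268/32=8.38) > G (288/36=8.00) > C (53/8=6.62) > H (222/40=5.55) > F (43/38=1.13)
Fill: take A (23 @ 274) → take B (14 @ 159) → take D (25 @ 233) → take E (32 @ 268) → take G (36 @ 288) → take C (8 @ 53) → take 34/40 of H → 188.70; 172/172 used.
Total value = 1463.70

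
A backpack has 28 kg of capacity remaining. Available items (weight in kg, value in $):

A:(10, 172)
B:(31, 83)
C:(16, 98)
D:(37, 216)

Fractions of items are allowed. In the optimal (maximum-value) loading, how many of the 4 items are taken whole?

Sort by value per unit weight and fill in that order.
Order: A (172/10=17.20) > C (98/16=6.12) > D (216/37=5.84) > B (83/31=2.68)
Fill: take A (10 @ 172) → take C (16 @ 98) → take 2/37 of D → 11.68; 28/28 used.
2 item(s) taken whole; one partial (take 2/37 of D).

2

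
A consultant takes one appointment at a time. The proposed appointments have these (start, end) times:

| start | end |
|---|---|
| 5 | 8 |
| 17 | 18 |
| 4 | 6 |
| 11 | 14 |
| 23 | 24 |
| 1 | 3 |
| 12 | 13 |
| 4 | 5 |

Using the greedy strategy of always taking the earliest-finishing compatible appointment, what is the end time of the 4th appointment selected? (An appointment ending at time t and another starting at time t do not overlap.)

13

Sorted by end: (1,3)  (4,5)  (4,6)  (5,8)  (12,13)  (11,14)  (17,18)  (23,24)
take (1,3); take (4,5); take (5,8); take (12,13); skip (11,14); take (17,18); take (23,24).
Selected: (1,3) (4,5) (5,8) (12,13) (17,18) (23,24)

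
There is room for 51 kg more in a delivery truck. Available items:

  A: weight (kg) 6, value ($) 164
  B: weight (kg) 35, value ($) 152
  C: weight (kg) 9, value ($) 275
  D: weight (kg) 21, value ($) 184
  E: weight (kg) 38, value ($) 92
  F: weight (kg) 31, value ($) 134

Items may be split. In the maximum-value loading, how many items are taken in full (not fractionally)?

3

Sort by value per unit weight and fill in that order.
Order: C (275/9=30.56) > A (164/6=27.33) > D (184/21=8.76) > B (152/35=4.34) > F (134/31=4.32) > E (92/38=2.42)
Fill: take C (9 @ 275) → take A (6 @ 164) → take D (21 @ 184) → take 15/35 of B → 65.14; 51/51 used.
3 item(s) taken whole; one partial (take 15/35 of B).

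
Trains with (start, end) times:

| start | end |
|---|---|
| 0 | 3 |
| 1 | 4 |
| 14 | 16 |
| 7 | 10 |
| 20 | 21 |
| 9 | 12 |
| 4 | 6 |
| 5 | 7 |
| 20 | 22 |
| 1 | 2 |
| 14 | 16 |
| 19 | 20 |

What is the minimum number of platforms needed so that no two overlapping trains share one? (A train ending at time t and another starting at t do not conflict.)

The answer is the maximum number of intervals overlapping at any instant.
Events (time:±→running): 0:+→1 1:+→2 1:+→3 … peak 3.

3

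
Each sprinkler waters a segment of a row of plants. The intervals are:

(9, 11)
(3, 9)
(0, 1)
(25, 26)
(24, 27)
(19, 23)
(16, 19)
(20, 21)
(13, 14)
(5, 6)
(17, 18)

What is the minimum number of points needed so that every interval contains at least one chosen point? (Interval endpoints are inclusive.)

Sorted: [0,1] [5,6] [3,9] [9,11] [13,14] [17,18] [16,19] [20,21] [19,23] [25,26] [24,27]
{[0,1]} hit by 1; {[5,6],[3,9]} hit by 6; {[9,11]} hit by 11; {[13,14]} hit by 14; {[17,18],[16,19]} hit by 18; {[20,21],[19,23]} hit by 21; {[25,26],[24,27]} hit by 26.
Points: 1, 6, 11, 14, 18, 21, 26 (7 total).

7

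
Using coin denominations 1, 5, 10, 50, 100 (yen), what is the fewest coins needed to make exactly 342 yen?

9

342 = 3×100 + 4×10 + 2×1
Total coins = 3 + 4 + 2 = 9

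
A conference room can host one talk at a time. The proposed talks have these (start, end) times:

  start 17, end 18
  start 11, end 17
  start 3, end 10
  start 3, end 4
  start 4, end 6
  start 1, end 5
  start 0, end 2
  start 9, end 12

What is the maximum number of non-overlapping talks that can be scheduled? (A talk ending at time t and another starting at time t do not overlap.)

Greedy by earliest finish: after sorting by end time, pick each interval compatible with the last pick.
Sorted by end: (0,2)  (3,4)  (1,5)  (4,6)  (3,10)  (9,12)  (11,17)  (17,18)
take (0,2); take (3,4); take (4,6); skip (3,10); take (9,12); take (17,18).
Selected 5 talks.

5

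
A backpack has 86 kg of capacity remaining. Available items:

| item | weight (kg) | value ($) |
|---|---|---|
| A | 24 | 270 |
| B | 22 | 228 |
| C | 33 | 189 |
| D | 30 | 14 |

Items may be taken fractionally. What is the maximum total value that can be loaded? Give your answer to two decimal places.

690.27

Sort by value per unit weight and fill in that order.
Order: A (270/24=11.25) > B (228/22=10.36) > C (189/33=5.73) > D (14/30=0.47)
Fill: take A (24 @ 270) → take B (22 @ 228) → take C (33 @ 189) → take 7/30 of D → 3.27; 86/86 used.
Total value = 690.27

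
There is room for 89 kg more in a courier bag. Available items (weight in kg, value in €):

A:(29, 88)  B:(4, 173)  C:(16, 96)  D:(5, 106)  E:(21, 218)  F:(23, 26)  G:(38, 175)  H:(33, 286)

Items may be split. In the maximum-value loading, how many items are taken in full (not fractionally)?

5

Greedy by value/weight ratio, highest first.
Order: B (173/4=43.25) > D (106/5=21.20) > E (218/21=10.38) > H (286/33=8.67) > C (96/16=6.00) > G (175/38=4.61) > A (88/29=3.03) > F (26/23=1.13)
Fill: take B (4 @ 173) → take D (5 @ 106) → take E (21 @ 218) → take H (33 @ 286) → take C (16 @ 96) → take 10/38 of G → 46.05; 89/89 used.
5 item(s) taken whole; one partial (take 10/38 of G).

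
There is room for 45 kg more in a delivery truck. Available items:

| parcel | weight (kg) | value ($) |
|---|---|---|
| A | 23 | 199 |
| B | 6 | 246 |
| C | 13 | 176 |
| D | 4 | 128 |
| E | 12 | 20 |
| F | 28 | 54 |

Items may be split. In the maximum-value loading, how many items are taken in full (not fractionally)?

3

Sort by value per unit weight and fill in that order.
Ratios (sorted): B 41.00, D 32.00, C 13.54, A 8.65, F 1.93, E 1.67
take B (6 @ 246); take D (4 @ 128); take C (13 @ 176); take 22/23 of A → 190.35. Capacity used 45/45.
3 item(s) taken whole; one partial (take 22/23 of A).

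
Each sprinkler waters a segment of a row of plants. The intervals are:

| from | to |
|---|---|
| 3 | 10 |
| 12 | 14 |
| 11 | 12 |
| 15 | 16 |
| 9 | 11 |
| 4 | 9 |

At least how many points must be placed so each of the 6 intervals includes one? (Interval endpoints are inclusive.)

Sort by right endpoint; whenever an interval is uncovered, place a point at its right end.
Sorted: [4,9] [3,10] [9,11] [11,12] [12,14] [15,16]
{[4,9],[3,10],[9,11]} hit by 9; {[11,12],[12,14]} hit by 12; {[15,16]} hit by 16.
Points: 9, 12, 16 (3 total).

3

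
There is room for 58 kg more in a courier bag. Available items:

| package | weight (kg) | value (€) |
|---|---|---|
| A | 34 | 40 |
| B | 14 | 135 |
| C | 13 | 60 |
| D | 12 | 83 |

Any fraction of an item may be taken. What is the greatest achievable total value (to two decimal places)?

300.35

Greedy by value/weight ratio, highest first.
Ratios (sorted): B 9.64, D 6.92, C 4.62, A 1.18
take B (14 @ 135); take D (12 @ 83); take C (13 @ 60); take 19/34 of A → 22.35. Capacity used 58/58.
Total value = 300.35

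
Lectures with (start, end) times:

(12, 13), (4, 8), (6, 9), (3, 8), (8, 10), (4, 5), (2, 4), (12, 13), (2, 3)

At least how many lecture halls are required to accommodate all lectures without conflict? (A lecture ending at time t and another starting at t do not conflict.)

3

The answer is the maximum number of intervals overlapping at any instant.
Events (time:±→running): 2:+→1 2:+→2 3:-→1 3:+→2 4:-→1 4:+→2 4:+→3 … peak 3.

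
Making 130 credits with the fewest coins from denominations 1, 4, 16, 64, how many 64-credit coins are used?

2

Greedy: take as many of the largest coin as possible, then repeat with the remainder.
130 = 2×64 + 2×1
Count of 64: 2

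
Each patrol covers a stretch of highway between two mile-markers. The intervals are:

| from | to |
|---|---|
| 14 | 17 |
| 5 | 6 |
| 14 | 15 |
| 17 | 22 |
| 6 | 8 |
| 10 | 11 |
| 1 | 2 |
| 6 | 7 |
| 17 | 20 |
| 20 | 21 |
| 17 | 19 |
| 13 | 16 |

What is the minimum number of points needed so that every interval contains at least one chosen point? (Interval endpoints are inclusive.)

Sorted: [1,2] [5,6] [6,7] [6,8] [10,11] [14,15] [13,16] [14,17] [17,19] [17,20] [20,21] [17,22]
{[1,2]} hit by 2; {[5,6],[6,7],[6,8]} hit by 6; {[10,11]} hit by 11; {[14,15],[13,16],[14,17]} hit by 15; {[17,19],[17,20]} hit by 19; {[20,21],[17,22]} hit by 21.
Points: 2, 6, 11, 15, 19, 21 (6 total).

6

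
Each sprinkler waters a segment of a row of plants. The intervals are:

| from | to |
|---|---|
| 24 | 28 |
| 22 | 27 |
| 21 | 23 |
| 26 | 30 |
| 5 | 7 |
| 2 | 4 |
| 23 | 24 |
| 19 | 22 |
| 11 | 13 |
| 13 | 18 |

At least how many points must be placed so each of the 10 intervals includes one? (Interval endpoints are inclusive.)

Sort by right endpoint; whenever an interval is uncovered, place a point at its right end.
Sorted: [2,4] [5,7] [11,13] [13,18] [19,22] [21,23] [23,24] [22,27] [24,28] [26,30]
{[2,4]} hit by 4; {[5,7]} hit by 7; {[11,13],[13,18]} hit by 13; {[19,22],[21,23]} hit by 22; {[23,24],[22,27],[24,28]} hit by 24; {[26,30]} hit by 30.
Points: 4, 7, 13, 22, 24, 30 (6 total).

6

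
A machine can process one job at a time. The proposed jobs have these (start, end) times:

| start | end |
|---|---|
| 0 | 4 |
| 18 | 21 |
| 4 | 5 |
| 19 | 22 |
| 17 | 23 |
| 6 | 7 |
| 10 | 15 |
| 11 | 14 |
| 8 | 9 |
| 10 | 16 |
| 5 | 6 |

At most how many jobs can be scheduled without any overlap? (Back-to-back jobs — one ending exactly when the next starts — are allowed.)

7

By end time: (0,4), (4,5), (5,6), (6,7), (8,9), (11,14), (10,15), (10,16), (18,21), (19,22), (17,23).
Pick (0,4); next start ≥ 4 → (4,5); next start ≥ 5 → (5,6); next start ≥ 6 → (6,7); next start ≥ 7 → (8,9); next start ≥ 9 → (11,14); next start ≥ 14 → (18,21).
Selected 7 jobs.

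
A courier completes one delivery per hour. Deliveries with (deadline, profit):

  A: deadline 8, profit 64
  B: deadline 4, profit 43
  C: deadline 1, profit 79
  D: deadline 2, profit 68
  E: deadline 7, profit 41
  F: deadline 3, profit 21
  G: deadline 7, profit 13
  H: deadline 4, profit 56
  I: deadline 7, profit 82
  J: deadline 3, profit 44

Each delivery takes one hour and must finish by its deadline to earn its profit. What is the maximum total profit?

Sort by profit descending; place each in the latest free slot ≤ its deadline.
Profit order: I=82 C=79 D=68 A=64 H=56 J=44 B=43 E=41 F=21 G=13
Assign: I→slot 7, C→slot 1, D→slot 2, A→slot 8, H→slot 4, J→slot 3, B skipped, E→slot 6, F skipped, G→slot 5.
Slots: [1:C] [2:D] [3:J] [4:H] [5:G] [6:E] [7:I] [8:A]
Profit = 79 + 68 + 44 + 56 + 13 + 41 + 82 + 64 = 447

447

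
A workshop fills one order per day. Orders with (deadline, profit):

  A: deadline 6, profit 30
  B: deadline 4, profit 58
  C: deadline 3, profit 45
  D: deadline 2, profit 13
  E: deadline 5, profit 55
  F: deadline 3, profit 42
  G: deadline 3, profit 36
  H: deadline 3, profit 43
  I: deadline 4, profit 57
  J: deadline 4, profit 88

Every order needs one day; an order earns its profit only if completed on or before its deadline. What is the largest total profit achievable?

333

Sort by profit descending; place each in the latest free slot ≤ its deadline.
By profit: J(d4,88), B(d4,58), I(d4,57), E(d5,55), C(d3,45), H(d3,43), F(d3,42), G(d3,36), A(d6,30), D(d2,13)
J→slot 4; B→slot 3; I→slot 2; E→slot 5; C→slot 1; H skipped; F skipped; G skipped; A→slot 6; D skipped.
Profit = 45 + 57 + 58 + 88 + 55 + 30 = 333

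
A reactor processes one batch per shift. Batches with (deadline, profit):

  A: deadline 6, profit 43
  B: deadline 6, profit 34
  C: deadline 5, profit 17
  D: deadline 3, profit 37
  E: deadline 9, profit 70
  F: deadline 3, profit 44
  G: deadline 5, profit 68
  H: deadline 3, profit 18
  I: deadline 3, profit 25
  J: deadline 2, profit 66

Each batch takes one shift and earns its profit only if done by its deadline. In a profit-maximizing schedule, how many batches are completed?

7

Sort by profit descending; place each in the latest free slot ≤ its deadline.
By profit: E(d9,70), G(d5,68), J(d2,66), F(d3,44), A(d6,43), D(d3,37), B(d6,34), I(d3,25), H(d3,18), C(d5,17)
E→slot 9; G→slot 5; J→slot 2; F→slot 3; A→slot 6; D→slot 1; B→slot 4; I skipped; H skipped; C skipped.
7 of 10 scheduled.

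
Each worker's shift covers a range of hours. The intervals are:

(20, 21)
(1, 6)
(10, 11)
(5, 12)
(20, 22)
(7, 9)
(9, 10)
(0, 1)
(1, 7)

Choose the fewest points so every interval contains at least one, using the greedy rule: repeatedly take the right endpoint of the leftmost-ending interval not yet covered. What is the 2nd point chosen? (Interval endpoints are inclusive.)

Sort by right endpoint; whenever an interval is uncovered, place a point at its right end.
Sorted: [0,1] [1,6] [1,7] [7,9] [9,10] [10,11] [5,12] [20,21] [20,22]
{[0,1],[1,6],[1,7]} hit by 1; {[7,9],[9,10]} hit by 9; {[10,11],[5,12]} hit by 11; {[20,21],[20,22]} hit by 21.
Points: 1, 9, 11, 21 (4 total).

9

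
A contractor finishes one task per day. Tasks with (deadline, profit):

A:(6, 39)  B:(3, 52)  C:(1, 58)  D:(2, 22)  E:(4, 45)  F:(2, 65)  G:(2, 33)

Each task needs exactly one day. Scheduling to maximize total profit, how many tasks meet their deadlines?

5

By profit: F(d2,65), C(d1,58), B(d3,52), E(d4,45), A(d6,39), G(d2,33), D(d2,22)
F→slot 2; C→slot 1; B→slot 3; E→slot 4; A→slot 6; G skipped; D skipped.
5 of 7 scheduled.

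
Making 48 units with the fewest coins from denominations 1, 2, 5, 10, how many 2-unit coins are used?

1

Use the largest denomination that fits, subtract, and repeat.
48 = 4×10 + 1×5 + 1×2 + 1×1
Count of 2: 1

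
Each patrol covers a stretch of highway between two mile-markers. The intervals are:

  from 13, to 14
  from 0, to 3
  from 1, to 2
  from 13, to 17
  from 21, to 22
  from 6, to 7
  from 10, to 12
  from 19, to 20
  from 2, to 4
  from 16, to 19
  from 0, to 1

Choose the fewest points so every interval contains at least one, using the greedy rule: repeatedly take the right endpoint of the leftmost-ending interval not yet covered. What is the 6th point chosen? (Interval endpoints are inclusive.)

Sorted: [0,1] [1,2] [0,3] [2,4] [6,7] [10,12] [13,14] [13,17] [16,19] [19,20] [21,22]
{[0,1],[1,2],[0,3]} hit by 1; {[2,4]} hit by 4; {[6,7]} hit by 7; {[10,12]} hit by 12; {[13,14],[13,17]} hit by 14; {[16,19],[19,20]} hit by 19; {[21,22]} hit by 22.
Points: 1, 4, 7, 12, 14, 19, 22 (7 total).

19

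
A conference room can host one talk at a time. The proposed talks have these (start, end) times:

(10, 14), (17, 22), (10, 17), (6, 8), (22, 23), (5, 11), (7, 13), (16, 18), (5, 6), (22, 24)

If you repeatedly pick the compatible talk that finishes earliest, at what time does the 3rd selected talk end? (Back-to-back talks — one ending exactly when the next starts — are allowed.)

Sort by end time and greedily take each interval whose start is ≥ the last chosen end.
By end time: (5,6), (6,8), (5,11), (7,13), (10,14), (10,17), (16,18), (17,22), (22,23), (22,24).
Pick (5,6); next start ≥ 6 → (6,8); next start ≥ 8 → (10,14); next start ≥ 14 → (16,18); next start ≥ 18 → (22,23).
Selected: (5,6) (6,8) (10,14) (16,18) (22,23)

14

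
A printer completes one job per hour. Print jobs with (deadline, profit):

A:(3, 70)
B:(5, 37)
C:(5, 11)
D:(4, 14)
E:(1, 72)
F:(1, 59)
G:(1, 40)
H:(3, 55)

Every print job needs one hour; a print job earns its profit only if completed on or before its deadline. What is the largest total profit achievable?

Sort by profit descending; place each in the latest free slot ≤ its deadline.
Profit order: E=72 A=70 F=59 H=55 G=40 B=37 D=14 C=11
Assign: E→slot 1, A→slot 3, F skipped, H→slot 2, G skipped, B→slot 5, D→slot 4, C skipped.
Slots: [1:E] [2:H] [3:A] [4:D] [5:B]
Profit = 72 + 55 + 70 + 14 + 37 = 248

248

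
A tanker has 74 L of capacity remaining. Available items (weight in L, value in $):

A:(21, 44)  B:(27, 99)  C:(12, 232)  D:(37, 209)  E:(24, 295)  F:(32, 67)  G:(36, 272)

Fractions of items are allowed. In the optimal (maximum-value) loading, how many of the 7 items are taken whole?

Ratios (sorted): C 19.33, E 12.29, G 7.56, D 5.65, B 3.67, A 2.10, F 2.09
take C (12 @ 232); take E (24 @ 295); take G (36 @ 272); take 2/37 of D → 11.30. Capacity used 74/74.
3 item(s) taken whole; one partial (take 2/37 of D).

3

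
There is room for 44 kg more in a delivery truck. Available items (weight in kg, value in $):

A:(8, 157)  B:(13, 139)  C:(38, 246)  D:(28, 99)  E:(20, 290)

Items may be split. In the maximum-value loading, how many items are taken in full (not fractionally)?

3

Sort by value per unit weight and fill in that order.
Order: A (157/8=19.62) > E (290/20=14.50) > B (139/13=10.69) > C (246/38=6.47) > D (99/28=3.54)
Fill: take A (8 @ 157) → take E (20 @ 290) → take B (13 @ 139) → take 3/38 of C → 19.42; 44/44 used.
3 item(s) taken whole; one partial (take 3/38 of C).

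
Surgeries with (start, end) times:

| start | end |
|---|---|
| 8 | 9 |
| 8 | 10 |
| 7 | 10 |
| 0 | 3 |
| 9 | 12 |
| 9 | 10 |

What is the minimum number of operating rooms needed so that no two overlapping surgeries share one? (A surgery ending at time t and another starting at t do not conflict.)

The answer is the maximum number of intervals overlapping at any instant.
starts: [0, 7, 8, 8, 9, 9]
ends:   [3, 9, 10, 10, 10, 12]
s0→1 e3→0 s7→1 s8→2 s8→3 e9→2 s9→3 s9→4  — peak 4.

4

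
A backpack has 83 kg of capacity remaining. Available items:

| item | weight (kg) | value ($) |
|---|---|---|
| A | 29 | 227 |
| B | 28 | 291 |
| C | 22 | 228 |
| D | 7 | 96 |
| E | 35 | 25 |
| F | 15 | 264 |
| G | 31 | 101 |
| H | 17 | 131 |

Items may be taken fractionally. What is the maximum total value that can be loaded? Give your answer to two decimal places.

Ratios (sorted): F 17.60, D 13.71, B 10.39, C 10.36, A 7.83, H 7.71, G 3.26, E 0.71
take F (15 @ 264); take D (7 @ 96); take B (28 @ 291); take C (22 @ 228); take 11/29 of A → 86.10. Capacity used 83/83.
Total value = 965.10

965.10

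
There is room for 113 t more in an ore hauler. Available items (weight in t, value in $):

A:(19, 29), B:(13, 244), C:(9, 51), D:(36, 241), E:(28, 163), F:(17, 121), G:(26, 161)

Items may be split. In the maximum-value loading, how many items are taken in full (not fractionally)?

4

Sort by value per unit weight and fill in that order.
Order: B (244/13=18.77) > F (121/17=7.12) > D (241/36=6.69) > G (161/26=6.19) > E (163/28=5.82) > C (51/9=5.67) > A (29/19=1.53)
Fill: take B (13 @ 244) → take F (17 @ 121) → take D (36 @ 241) → take G (26 @ 161) → take 21/28 of E → 122.25; 113/113 used.
4 item(s) taken whole; one partial (take 21/28 of E).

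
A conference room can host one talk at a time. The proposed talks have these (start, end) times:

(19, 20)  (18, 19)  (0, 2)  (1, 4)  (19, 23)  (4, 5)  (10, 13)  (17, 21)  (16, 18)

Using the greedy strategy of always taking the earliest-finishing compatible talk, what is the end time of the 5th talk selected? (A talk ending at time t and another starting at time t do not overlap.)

Greedy by earliest finish: after sorting by end time, pick each interval compatible with the last pick.
Sorted by end: (0,2)  (1,4)  (4,5)  (10,13)  (16,18)  (18,19)  (19,20)  (17,21)  (19,23)
take (0,2); skip (1,4); take (4,5); take (10,13); take (16,18); take (18,19); take (19,20).
Selected: (0,2) (4,5) (10,13) (16,18) (18,19) (19,20)

19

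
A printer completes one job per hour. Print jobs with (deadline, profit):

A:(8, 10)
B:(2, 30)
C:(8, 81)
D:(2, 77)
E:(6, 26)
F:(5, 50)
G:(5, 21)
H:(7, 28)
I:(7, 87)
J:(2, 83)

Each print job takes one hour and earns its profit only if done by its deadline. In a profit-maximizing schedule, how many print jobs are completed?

Sort by profit descending; place each in the latest free slot ≤ its deadline.
Profit order: I=87 J=83 C=81 D=77 F=50 B=30 H=28 E=26 G=21 A=10
Assign: I→slot 7, J→slot 2, C→slot 8, D→slot 1, F→slot 5, B skipped, H→slot 6, E→slot 4, G→slot 3, A skipped.
Slots: [1:D] [2:J] [3:G] [4:E] [5:F] [6:H] [7:I] [8:C]
8 of 10 scheduled.

8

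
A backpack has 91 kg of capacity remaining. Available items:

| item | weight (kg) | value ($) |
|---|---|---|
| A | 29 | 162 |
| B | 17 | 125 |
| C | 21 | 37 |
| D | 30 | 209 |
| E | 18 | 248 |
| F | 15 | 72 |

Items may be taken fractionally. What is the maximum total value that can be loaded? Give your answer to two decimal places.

Sort by value per unit weight and fill in that order.
Ratios (sorted): E 13.78, B 7.35, D 6.97, A 5.59, F 4.80, C 1.76
take E (18 @ 248); take B (17 @ 125); take D (30 @ 209); take 26/29 of A → 145.24. Capacity used 91/91.
Total value = 727.24

727.24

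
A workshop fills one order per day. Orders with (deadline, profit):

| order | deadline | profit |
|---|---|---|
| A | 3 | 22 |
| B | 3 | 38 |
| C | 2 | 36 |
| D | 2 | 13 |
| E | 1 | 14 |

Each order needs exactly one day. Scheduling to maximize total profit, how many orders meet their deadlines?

3

Take jobs in profit order; each goes to the latest open slot no later than its deadline.
By profit: B(d3,38), C(d2,36), A(d3,22), E(d1,14), D(d2,13)
B→slot 3; C→slot 2; A→slot 1; E skipped; D skipped.
3 of 5 scheduled.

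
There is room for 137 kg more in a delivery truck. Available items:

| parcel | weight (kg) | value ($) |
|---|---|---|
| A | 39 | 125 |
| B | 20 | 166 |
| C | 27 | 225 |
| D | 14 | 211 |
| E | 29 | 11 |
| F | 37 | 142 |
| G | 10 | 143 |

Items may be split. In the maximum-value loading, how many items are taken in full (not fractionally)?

5

Sort by value per unit weight and fill in that order.
Ratios (sorted): D 15.07, G 14.30, C 8.33, B 8.30, F 3.84, A 3.21, E 0.38
take D (14 @ 211); take G (10 @ 143); take C (27 @ 225); take B (20 @ 166); take F (37 @ 142); take 29/39 of A → 92.95. Capacity used 137/137.
5 item(s) taken whole; one partial (take 29/39 of A).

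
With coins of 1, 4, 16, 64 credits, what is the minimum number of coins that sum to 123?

9

123 = 1×64 + 3×16 + 2×4 + 3×1
Total coins = 1 + 3 + 2 + 3 = 9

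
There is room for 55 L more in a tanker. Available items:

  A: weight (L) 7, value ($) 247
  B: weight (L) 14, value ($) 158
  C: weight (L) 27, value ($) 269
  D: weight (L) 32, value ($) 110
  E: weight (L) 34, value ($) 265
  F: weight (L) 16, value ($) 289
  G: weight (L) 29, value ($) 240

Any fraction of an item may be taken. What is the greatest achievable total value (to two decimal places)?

Greedy by value/weight ratio, highest first.
Ratios (sorted): A 35.29, F 18.06, B 11.29, C 9.96, G 8.28, E 7.79, D 3.44
take A (7 @ 247); take F (16 @ 289); take B (14 @ 158); take 18/27 of C → 179.33. Capacity used 55/55.
Total value = 873.33

873.33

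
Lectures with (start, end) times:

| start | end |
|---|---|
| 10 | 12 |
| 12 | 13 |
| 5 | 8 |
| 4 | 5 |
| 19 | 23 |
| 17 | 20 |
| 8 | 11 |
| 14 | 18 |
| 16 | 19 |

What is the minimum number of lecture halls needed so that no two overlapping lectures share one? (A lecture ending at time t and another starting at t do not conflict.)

The answer is the maximum number of intervals overlapping at any instant.
starts: [4, 5, 8, 10, 12, 14, 16, 17, 19]
ends:   [5, 8, 11, 12, 13, 18, 19, 20, 23]
s4→1 e5→0 s5→1 e8→0 s8→1 s10→2 e11→1 e12→0 s12→1 e13→0 s14→1 s16→2 s17→3  — peak 3.

3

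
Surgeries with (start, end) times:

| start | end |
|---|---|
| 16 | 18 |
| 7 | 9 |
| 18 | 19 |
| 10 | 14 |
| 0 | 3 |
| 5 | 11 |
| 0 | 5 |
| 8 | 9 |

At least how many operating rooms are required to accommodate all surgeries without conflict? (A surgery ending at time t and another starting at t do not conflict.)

3

The answer is the maximum number of intervals overlapping at any instant.
Events (time:±→running): 0:+→1 0:+→2 3:-→1 5:-→0 5:+→1 7:+→2 8:+→3 … peak 3.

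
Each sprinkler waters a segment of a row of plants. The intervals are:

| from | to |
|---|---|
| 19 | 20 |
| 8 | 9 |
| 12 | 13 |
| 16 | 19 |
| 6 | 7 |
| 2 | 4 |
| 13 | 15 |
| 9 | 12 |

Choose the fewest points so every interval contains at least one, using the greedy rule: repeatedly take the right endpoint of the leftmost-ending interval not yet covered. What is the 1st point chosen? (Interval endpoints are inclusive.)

Sort by right endpoint; whenever an interval is uncovered, place a point at its right end.
By right end: [2,4]  [6,7]  [8,9]  [9,12]  [12,13]  [13,15]  [16,19]  [19,20]
[2,4] uncovered → point at 4; [6,7] uncovered → point at 7; [8,9] uncovered → point at 9; [12,13] uncovered → point at 13; [16,19] uncovered → point at 19.
Points: 4, 7, 9, 13, 19 (5 total).

4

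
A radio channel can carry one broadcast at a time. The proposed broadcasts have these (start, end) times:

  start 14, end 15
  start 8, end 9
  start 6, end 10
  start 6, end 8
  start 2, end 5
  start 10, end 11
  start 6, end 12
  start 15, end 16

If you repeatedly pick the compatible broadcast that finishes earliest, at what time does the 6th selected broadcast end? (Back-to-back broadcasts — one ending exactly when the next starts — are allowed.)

By end time: (2,5), (6,8), (8,9), (6,10), (10,11), (6,12), (14,15), (15,16).
Pick (2,5); next start ≥ 5 → (6,8); next start ≥ 8 → (8,9); next start ≥ 9 → (10,11); next start ≥ 11 → (14,15); next start ≥ 15 → (15,16).
Selected: (2,5) (6,8) (8,9) (10,11) (14,15) (15,16)

16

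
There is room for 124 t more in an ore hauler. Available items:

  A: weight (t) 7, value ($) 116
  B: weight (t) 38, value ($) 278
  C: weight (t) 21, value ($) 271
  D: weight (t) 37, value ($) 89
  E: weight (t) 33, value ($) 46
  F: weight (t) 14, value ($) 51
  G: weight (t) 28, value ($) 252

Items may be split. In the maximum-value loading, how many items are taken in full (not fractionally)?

5

Sort by value per unit weight and fill in that order.
Order: A (116/7=16.57) > C (271/21=12.90) > G (252/28=9.00) > B (278/38=7.32) > F (51/14=3.64) > D (89/37=2.41) > E (46/33=1.39)
Fill: take A (7 @ 116) → take C (21 @ 271) → take G (28 @ 252) → take B (38 @ 278) → take F (14 @ 51) → take 16/37 of D → 38.49; 124/124 used.
5 item(s) taken whole; one partial (take 16/37 of D).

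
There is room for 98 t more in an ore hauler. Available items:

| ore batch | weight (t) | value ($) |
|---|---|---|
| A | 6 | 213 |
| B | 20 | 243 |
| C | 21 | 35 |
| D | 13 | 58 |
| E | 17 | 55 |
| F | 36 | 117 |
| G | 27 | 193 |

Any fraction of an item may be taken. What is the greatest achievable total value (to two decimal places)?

811.00

Greedy by value/weight ratio, highest first.
Ratios (sorted): A 35.50, B 12.15, G 7.15, D 4.46, F 3.25, E 3.24, C 1.67
take A (6 @ 213); take B (20 @ 243); take G (27 @ 193); take D (13 @ 58); take 32/36 of F → 104.00. Capacity used 98/98.
Total value = 811.00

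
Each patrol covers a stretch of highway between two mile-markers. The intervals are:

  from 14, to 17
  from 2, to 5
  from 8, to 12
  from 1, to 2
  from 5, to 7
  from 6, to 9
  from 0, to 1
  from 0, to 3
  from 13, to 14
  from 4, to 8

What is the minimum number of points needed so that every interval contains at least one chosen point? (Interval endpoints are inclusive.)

By right end: [0,1]  [1,2]  [0,3]  [2,5]  [5,7]  [4,8]  [6,9]  [8,12]  [13,14]  [14,17]
[0,1] uncovered → point at 1; [2,5] uncovered → point at 5; [6,9] uncovered → point at 9; [13,14] uncovered → point at 14.
Points: 1, 5, 9, 14 (4 total).

4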